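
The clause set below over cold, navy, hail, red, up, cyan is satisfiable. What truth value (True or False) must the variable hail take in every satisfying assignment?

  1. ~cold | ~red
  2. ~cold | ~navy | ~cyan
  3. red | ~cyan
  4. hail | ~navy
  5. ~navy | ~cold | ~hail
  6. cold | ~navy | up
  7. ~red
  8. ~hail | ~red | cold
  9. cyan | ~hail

Suppose hail = 1.
Unit clause (~red) forces red = 0.
Unit clause (~cyan) forces cyan = 0.
That conflicts with the unit clause (cyan).
So every satisfying assignment has hail = False.

False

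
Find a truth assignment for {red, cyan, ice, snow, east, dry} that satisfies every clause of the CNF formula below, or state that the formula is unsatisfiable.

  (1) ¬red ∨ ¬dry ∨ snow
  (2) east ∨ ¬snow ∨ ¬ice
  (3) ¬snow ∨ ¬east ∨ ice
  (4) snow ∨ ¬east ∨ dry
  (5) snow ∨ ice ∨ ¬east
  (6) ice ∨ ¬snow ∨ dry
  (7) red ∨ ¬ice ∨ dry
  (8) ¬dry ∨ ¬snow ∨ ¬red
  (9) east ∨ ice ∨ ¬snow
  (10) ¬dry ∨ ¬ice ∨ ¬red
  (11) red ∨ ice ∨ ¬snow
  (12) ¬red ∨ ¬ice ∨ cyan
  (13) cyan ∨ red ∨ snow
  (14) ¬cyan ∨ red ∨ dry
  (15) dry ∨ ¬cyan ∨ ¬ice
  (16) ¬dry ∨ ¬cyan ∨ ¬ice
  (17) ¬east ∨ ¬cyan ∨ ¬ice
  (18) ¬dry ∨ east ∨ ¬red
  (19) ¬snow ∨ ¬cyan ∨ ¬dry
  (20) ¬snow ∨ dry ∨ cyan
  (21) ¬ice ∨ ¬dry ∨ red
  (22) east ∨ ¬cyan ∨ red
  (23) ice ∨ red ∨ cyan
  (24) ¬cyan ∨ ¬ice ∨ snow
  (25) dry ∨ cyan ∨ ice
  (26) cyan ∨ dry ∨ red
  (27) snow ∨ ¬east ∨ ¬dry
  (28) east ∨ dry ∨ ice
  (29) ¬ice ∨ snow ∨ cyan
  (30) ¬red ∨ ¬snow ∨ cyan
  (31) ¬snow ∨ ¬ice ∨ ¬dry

Suppose red = False.
Suppose ice = False.
(¬snow) alone gives snow = False.
(¬east) alone gives east = False.
(cyan) alone gives cyan = True.
That conflicts with the unit clause (¬cyan).
That branch fails; take ice = True instead.
(dry) alone gives dry = True.
That conflicts with the unit clause (¬dry).
Both values of ice lead to a conflict.
That branch fails; take red = True instead.
Suppose dry = False.
Suppose snow = True.
(ice) alone gives ice = True.
(east) alone gives east = True.
(cyan) alone gives cyan = True.
That conflicts with the unit clause (¬cyan).
That branch fails; take snow = False instead.
(¬east) alone gives east = False.
(ice) alone gives ice = True.
(cyan) alone gives cyan = True.
That conflicts with the unit clause (¬cyan).
Both values of snow lead to a conflict.
That branch fails; take dry = True instead.
(snow) alone gives snow = True.
That conflicts with the unit clause (¬snow).
Both values of dry lead to a conflict.
Both values of red lead to a conflict.

UNSATISFIABLE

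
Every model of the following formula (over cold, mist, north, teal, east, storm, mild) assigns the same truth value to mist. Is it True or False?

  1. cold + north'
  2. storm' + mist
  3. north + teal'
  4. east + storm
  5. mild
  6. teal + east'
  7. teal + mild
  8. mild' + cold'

Suppose mist = 0.
From the singleton clause (storm'), storm = 0.
From the singleton clause (east), east = 1.
From the singleton clause (mild), mild = 1.
From the singleton clause (teal), teal = 1.
From the singleton clause (north), north = 1.
From the singleton clause (cold), cold = 1.
That conflicts with the unit clause (cold').
So every satisfying assignment has mist = True.

True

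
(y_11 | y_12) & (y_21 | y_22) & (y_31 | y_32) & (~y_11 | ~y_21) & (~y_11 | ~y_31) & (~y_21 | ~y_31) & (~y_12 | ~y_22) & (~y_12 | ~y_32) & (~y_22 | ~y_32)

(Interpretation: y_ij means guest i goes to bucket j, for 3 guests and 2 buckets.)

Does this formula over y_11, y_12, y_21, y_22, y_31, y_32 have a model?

Unsatisfiable

Try y_11 = 1.
Unit clause (~y_21) forces y_21 = 0.
Unit clause (y_22) forces y_22 = 1.
Unit clause (~y_31) forces y_31 = 0.
Unit clause (y_32) forces y_32 = 1.
But (~y_32) is also a unit clause — contradiction.
So y_11 must be the other value — set y_11 = 0.
Unit clause (y_12) forces y_12 = 1.
Unit clause (~y_22) forces y_22 = 0.
Unit clause (y_21) forces y_21 = 1.
Unit clause (~y_31) forces y_31 = 0.
Unit clause (y_32) forces y_32 = 1.
But (~y_32) is also a unit clause — contradiction.
Neither y_11 = 1 nor y_11 = 0 works.
No assignment satisfies every clause.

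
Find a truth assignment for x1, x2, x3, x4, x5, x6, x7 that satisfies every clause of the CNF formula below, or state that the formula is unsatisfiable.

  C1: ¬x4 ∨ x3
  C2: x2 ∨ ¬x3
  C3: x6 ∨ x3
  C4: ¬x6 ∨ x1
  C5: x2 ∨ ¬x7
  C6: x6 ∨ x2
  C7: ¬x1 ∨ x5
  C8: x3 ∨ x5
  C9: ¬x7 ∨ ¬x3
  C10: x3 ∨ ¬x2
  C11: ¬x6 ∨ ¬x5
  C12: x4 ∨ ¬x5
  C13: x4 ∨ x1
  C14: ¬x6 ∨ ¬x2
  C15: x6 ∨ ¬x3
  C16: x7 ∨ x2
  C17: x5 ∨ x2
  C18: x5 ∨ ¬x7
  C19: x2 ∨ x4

Suppose x4 = False.
Unit clause (¬x5) forces x5 = False.
Unit clause (¬x1) forces x1 = False.
Now (x1) is unsatisfied and unit — conflict.
So x4 must be the other value — set x4 = True.
Unit clause (x3) forces x3 = True.
Unit clause (x2) forces x2 = True.
Unit clause (¬x7) forces x7 = False.
Unit clause (¬x6) forces x6 = False.
Now (x6) is unsatisfied and unit — conflict.
Both values of x4 lead to a conflict.

UNSATISFIABLE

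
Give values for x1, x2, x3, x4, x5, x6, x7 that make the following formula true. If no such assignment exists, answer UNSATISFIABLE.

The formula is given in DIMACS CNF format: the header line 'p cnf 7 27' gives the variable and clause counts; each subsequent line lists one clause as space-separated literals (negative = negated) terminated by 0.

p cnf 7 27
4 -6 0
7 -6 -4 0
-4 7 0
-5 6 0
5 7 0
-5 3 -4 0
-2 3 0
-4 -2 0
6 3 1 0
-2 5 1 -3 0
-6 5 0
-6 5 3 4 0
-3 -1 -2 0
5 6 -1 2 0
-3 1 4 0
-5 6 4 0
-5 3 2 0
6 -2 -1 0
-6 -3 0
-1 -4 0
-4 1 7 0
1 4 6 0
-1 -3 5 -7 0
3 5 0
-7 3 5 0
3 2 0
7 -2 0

x1: False; x2: False; x3: True; x4: True; x5: False; x6: False; x7: True

Case x4 = True:
(x7) alone gives x7 = True.
(¬x2) alone gives x2 = False.
(¬x1) alone gives x1 = False.
(x3) alone gives x3 = True.
(¬x6) alone gives x6 = False.
(¬x5) alone gives x5 = False.
This assignment satisfies each clause.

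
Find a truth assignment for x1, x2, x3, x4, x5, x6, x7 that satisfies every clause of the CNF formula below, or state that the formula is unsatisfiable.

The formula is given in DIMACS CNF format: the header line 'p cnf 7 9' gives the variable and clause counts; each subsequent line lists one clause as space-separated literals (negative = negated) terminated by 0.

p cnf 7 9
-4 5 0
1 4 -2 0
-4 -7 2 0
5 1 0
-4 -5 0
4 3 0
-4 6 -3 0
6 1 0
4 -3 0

UNSATISFIABLE

Case x4 = False:
From the singleton clause (x3), x3 = True.
But (¬x3) is also a unit clause — contradiction.
So x4 must be the other value — set x4 = True.
From the singleton clause (x5), x5 = True.
But (¬x5) is also a unit clause — contradiction.
Neither x4 = True nor x4 = False works.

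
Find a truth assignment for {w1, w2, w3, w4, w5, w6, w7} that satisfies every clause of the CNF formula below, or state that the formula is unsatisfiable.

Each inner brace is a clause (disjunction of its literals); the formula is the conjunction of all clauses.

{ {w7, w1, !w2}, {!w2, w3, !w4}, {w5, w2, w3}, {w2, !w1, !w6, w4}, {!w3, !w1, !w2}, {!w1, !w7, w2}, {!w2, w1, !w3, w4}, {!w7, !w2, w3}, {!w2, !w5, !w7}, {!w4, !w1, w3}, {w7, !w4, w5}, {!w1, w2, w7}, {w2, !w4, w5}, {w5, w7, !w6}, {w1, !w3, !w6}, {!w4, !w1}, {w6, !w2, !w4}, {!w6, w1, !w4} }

w1=false, w2=false, w3=false, w4=true, w5=true, w6=false, w7=false

Branch on w4: set w4 = true.
The clause (!w1) is unit, so w1 = false.
The clause (!w6) is unit, so w6 = false.
The clause (!w2) is unit, so w2 = false.
The clause (w5) is unit, so w5 = true.
Every clause is now satisfied; w3, w7 are unconstrained.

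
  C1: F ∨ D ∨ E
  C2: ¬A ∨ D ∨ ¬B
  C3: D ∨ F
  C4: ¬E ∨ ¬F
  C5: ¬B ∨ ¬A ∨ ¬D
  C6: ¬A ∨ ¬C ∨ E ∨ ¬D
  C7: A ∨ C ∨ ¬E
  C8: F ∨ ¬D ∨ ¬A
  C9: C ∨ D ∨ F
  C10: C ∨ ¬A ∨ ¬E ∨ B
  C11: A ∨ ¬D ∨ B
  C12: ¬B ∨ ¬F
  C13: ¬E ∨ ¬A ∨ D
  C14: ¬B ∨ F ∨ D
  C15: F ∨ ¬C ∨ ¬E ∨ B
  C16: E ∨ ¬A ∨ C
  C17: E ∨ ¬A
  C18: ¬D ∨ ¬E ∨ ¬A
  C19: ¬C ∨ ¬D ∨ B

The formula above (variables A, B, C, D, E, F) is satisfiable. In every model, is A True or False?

False

Suppose A = True.
(E) alone gives E = True.
(¬F) alone gives F = False.
(D) alone gives D = True.
That conflicts with the unit clause (¬D).
So every satisfying assignment has A = False.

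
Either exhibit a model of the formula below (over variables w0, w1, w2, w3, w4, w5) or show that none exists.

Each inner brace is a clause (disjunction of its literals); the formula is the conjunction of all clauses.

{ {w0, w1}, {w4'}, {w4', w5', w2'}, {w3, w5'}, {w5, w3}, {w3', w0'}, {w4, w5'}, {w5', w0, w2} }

(w4') alone gives w4 = 0.
(w5') alone gives w5 = 0.
(w3) alone gives w3 = 1.
(w0') alone gives w0 = 0.
(w1) alone gives w1 = 1.
No clause remains; w2 is free.

w0 ↦ 0, w1 ↦ 1, w2 ↦ 0, w3 ↦ 1, w4 ↦ 0, w5 ↦ 0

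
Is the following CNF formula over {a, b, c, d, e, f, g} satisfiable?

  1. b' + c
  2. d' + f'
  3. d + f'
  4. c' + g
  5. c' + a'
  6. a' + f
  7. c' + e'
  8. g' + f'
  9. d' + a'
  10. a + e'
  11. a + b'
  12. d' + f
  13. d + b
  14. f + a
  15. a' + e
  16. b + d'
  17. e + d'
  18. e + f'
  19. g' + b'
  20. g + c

Branch on b: set b = 0.
The clause (d) is unit, so d = 1.
But (d') is also a unit clause — contradiction.
Undo b and try b = 1.
The clause (c) is unit, so c = 1.
The clause (g) is unit, so g = 1.
But (g') is also a unit clause — contradiction.
Both values of b lead to a conflict.
No assignment satisfies every clause.

Unsatisfiable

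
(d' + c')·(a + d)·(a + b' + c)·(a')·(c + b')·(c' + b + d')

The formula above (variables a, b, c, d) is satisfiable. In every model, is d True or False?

Suppose d = 0.
From the singleton clause (a), a = 1.
But (a') is also a unit clause — contradiction.
So every satisfying assignment has d = True.

True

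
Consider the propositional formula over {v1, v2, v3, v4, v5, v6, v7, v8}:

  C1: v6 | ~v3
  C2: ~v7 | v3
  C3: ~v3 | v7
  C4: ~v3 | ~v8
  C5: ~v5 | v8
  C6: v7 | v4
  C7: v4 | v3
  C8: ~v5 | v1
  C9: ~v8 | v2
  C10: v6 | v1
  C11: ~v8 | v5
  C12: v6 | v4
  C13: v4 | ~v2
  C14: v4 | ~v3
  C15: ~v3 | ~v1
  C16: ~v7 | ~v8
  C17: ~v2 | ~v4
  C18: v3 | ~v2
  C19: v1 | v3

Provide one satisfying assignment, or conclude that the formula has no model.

v1=1,  v2=0,  v3=0,  v4=1,  v5=0,  v6=0,  v7=0,  v8=0

Suppose v6 = 0.
The clause (~v3) is unit, so v3 = 0.
The clause (~v7) is unit, so v7 = 0.
The clause (v4) is unit, so v4 = 1.
The clause (v1) is unit, so v1 = 1.
The clause (~v2) is unit, so v2 = 0.
The clause (~v8) is unit, so v8 = 0.
The clause (~v5) is unit, so v5 = 0.
All clauses are satisfied.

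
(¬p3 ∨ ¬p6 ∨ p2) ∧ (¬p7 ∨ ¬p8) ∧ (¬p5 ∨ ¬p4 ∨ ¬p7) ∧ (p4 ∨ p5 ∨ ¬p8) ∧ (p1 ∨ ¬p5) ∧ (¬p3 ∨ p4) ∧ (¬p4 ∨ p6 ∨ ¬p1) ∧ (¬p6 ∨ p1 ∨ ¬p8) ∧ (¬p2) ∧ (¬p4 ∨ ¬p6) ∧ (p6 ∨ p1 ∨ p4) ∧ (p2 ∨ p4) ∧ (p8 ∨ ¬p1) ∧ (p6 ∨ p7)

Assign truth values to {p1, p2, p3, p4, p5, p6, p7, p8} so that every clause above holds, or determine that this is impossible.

p1 ↦ False, p2 ↦ False, p3 ↦ False, p4 ↦ True, p5 ↦ False, p6 ↦ False, p7 ↦ True, p8 ↦ False

The clause (¬p2) is unit, so p2 = False.
The clause (p4) is unit, so p4 = True.
The clause (¬p6) is unit, so p6 = False.
The clause (¬p1) is unit, so p1 = False.
The clause (¬p5) is unit, so p5 = False.
The clause (p7) is unit, so p7 = True.
The clause (¬p8) is unit, so p8 = False.
Every clause is now satisfied; p3 is unconstrained.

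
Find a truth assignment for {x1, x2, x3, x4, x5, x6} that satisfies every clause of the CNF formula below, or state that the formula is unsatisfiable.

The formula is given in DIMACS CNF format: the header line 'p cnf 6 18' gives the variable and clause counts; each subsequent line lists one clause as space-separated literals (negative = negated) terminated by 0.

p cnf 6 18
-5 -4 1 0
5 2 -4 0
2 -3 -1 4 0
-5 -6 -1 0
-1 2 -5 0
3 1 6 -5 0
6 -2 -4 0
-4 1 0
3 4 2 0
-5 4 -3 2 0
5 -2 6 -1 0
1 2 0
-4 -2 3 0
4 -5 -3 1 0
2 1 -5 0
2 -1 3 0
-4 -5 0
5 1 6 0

x1=True, x2=True, x3=True, x4=False, x5=True, x6=False

Branch on x4: set x4 = False.
Branch on x3: set x3 = True.
Branch on x2: set x2 = True.
Branch on x5: set x5 = True.
The clause (x1) is unit, so x1 = True.
The clause (¬x6) is unit, so x6 = False.
Every clause now holds.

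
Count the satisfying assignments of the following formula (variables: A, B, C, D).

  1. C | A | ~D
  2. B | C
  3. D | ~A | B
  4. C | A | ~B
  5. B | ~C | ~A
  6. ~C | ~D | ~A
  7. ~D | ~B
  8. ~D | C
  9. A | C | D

There are 2^4 = 16 truth assignments over (A, B, C, D).
Check each against the 9 clauses (columns in the order A, B, C, D):
  F F F F  ✗ fails (B | C)
  F F F T  ✗ fails (C | A | ~D)
  F F T F  ✓ satisfies all
  F F T T  ✓ satisfies all
  F T F F  ✗ fails (C | A | ~B)
  F T F T  ✗ fails (C | A | ~D)
  F T T F  ✓ satisfies all
  F T T T  ✗ fails (~D | ~B)
  T F F F  ✗ fails (B | C)
  T F F T  ✗ fails (B | C)
  T F T F  ✗ fails (D | ~A | B)
  T F T T  ✗ fails (B | ~C | ~A)
  T T F F  ✓ satisfies all
  T T F T  ✗ fails (~D | ~B)
  T T T F  ✓ satisfies all
  T T T T  ✗ fails (~C | ~D | ~A)
5 of the 16 rows are models.

5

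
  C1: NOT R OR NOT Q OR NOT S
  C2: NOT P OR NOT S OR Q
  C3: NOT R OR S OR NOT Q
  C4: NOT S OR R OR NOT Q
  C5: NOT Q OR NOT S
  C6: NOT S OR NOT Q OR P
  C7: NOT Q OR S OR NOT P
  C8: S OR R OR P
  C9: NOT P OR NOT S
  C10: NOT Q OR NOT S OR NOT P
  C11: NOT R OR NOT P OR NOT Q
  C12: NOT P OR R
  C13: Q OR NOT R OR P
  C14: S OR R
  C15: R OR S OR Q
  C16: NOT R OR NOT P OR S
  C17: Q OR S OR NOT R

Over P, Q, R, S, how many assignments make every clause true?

1

There are 2^4 = 16 truth assignments over (P, Q, R, S).
Check each against the 17 clauses (columns in the order P, Q, R, S):
  F F F F  ✗ fails (S OR R OR P)
  F F F T  ✓ satisfies all
  F F T F  ✗ fails (Q OR NOT R OR P)
  F F T T  ✗ fails (Q OR NOT R OR P)
  F T F F  ✗ fails (S OR R OR P)
  F T F T  ✗ fails (NOT S OR R OR NOT Q)
  F T T F  ✗ fails (NOT R OR S OR NOT Q)
  F T T T  ✗ fails (NOT R OR NOT Q OR NOT S)
  T F F F  ✗ fails (NOT P OR R)
  T F F T  ✗ fails (NOT P OR NOT S OR Q)
  T F T F  ✗ fails (NOT R OR NOT P OR S)
  T F T T  ✗ fails (NOT P OR NOT S OR Q)
  T T F F  ✗ fails (NOT Q OR S OR NOT P)
  T T F T  ✗ fails (NOT S OR R OR NOT Q)
  T T T F  ✗ fails (NOT R OR S OR NOT Q)
  T T T T  ✗ fails (NOT R OR NOT Q OR NOT S)
1 of the 16 rows is a model.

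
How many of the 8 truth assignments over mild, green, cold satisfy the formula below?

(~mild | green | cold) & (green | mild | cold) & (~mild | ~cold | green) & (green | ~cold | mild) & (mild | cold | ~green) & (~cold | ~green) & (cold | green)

1

There are 2^3 = 8 truth assignments over (mild, green, cold).
Split on green. With green = 1, the clauses containing green are satisfied and ~green drops from the rest; 1 of the 2^2 = 4 assignments to the other variables satisfy what remains.
With green = 0, by the same count on the reduced clause set, 0 assignments work.
(One model: mild=T, green=T, cold=F.)
Total: 1 + 0 = 1.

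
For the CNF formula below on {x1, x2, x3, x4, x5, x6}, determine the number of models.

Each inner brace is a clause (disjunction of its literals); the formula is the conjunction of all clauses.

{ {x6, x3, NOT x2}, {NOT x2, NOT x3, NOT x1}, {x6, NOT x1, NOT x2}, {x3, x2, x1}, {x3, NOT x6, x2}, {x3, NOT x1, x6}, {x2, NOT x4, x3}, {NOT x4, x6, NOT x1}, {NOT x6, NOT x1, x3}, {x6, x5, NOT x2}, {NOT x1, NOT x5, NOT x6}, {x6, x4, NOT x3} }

There are 2^6 = 64 truth assignments over (x1, x2, x3, x4, x5, x6).
Split on x3. With x3 = true, the clauses containing x3 are satisfied and NOT x3 drops from the rest; 13 of the 2^5 = 32 assignments to the other variables satisfy what remains.
With x3 = false, by the same count on the reduced clause set, 4 assignments work.
(One model: x1=F, x2=F, x3=T, x4=F, x5=F, x6=T.)
Total: 13 + 4 = 17.

17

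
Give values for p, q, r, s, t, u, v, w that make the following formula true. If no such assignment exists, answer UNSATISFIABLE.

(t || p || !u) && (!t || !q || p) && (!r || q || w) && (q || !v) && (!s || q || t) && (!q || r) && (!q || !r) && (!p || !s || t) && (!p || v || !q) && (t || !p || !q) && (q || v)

Case q = true:
(r) alone gives r = true.
Now (!r) is unsatisfied and unit — conflict.
That branch fails; take q = false instead.
(!v) alone gives v = false.
Now (v) is unsatisfied and unit — conflict.
Both values of q lead to a conflict.

UNSATISFIABLE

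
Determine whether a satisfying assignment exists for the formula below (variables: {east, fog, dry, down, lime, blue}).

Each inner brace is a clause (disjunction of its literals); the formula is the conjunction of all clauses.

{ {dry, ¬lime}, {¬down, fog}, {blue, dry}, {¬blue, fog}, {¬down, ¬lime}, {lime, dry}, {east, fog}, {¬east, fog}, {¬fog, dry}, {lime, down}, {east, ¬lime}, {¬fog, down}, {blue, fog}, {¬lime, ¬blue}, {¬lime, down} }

Yes, satisfiable

Branch on dry: set dry = True.
Branch on down: set down = True.
From the singleton clause (fog), fog = True.
From the singleton clause (¬lime), lime = False.
All clauses hold; east, blue can take either value.
A satisfying assignment: east=True; fog=True; dry=True; down=True; lime=False; blue=True.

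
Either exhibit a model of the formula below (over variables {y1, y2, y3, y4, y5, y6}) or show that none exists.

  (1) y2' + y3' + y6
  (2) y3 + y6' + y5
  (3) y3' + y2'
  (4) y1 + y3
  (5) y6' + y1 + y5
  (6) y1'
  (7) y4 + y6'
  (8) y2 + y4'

Unit clause (y1') forces y1 = 0.
Unit clause (y3) forces y3 = 1.
Unit clause (y2') forces y2 = 0.
Unit clause (y4') forces y4 = 0.
Unit clause (y6') forces y6 = 0.
Every clause is now satisfied; y5 is unconstrained.

y1=0; y2=0; y3=1; y4=0; y5=0; y6=0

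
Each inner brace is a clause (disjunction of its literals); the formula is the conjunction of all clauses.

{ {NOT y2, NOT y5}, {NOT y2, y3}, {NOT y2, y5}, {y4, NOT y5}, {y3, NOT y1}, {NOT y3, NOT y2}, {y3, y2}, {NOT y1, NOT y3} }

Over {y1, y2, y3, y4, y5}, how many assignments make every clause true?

There are 2^5 = 32 truth assignments over (y1, y2, y3, y4, y5).
Split on y4. With y4 = true, the clauses containing y4 are satisfied and NOT y4 drops from the rest; 2 of the 2^4 = 16 assignments to the other variables satisfy what remains.
With y4 = false, by the same count on the reduced clause set, 1 assignment works.
Total: 2 + 1 = 3.

3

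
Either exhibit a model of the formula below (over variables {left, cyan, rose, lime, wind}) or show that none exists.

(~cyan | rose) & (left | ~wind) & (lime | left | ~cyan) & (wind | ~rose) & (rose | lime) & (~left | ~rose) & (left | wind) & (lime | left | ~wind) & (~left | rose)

UNSATISFIABLE

Suppose cyan = 0.
Suppose left = 1.
(~rose) alone gives rose = 0.
But (rose) is also a unit clause — contradiction.
Undo left and try left = 0.
(~wind) alone gives wind = 0.
But (wind) is also a unit clause — contradiction.
Neither left = 1 nor left = 0 works.
Undo cyan and try cyan = 1.
(rose) alone gives rose = 1.
(wind) alone gives wind = 1.
(left) alone gives left = 1.
But (~left) is also a unit clause — contradiction.
Neither cyan = 1 nor cyan = 0 works.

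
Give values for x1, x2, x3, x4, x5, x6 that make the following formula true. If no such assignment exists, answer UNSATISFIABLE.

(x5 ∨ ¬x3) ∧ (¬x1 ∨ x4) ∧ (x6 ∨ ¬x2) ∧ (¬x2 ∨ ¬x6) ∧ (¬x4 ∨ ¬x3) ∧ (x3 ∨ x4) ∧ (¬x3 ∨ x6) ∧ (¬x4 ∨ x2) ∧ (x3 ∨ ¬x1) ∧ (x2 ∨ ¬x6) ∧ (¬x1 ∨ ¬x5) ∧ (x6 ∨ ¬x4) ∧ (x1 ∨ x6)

UNSATISFIABLE

Try x5 = True.
Unit clause (¬x1) forces x1 = False.
Unit clause (x6) forces x6 = True.
Unit clause (¬x2) forces x2 = False.
That conflicts with the unit clause (x2).
So x5 must be the other value — set x5 = False.
Unit clause (¬x3) forces x3 = False.
Unit clause (x4) forces x4 = True.
Unit clause (x2) forces x2 = True.
Unit clause (x6) forces x6 = True.
That conflicts with the unit clause (¬x6).
Both values of x5 lead to a conflict.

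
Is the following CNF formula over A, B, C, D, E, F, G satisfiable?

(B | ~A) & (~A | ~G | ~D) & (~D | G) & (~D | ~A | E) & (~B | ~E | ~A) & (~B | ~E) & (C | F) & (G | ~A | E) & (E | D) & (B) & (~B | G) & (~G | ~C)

The clause (B) is unit, so B = 1.
The clause (~E) is unit, so E = 0.
The clause (D) is unit, so D = 1.
The clause (G) is unit, so G = 1.
The clause (~A) is unit, so A = 0.
The clause (~C) is unit, so C = 0.
The clause (F) is unit, so F = 1.
All clauses are satisfied.
A satisfying assignment: A: 0,  B: 1,  C: 0,  D: 1,  E: 0,  F: 1,  G: 1.

Yes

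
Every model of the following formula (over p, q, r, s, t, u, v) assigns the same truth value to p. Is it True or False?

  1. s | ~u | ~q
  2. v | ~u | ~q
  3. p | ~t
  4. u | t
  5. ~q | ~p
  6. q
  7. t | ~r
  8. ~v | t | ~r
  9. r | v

Suppose p = 1.
The clause (~q) is unit, so q = 0.
But (q) is also a unit clause — contradiction.
So every satisfying assignment has p = False.

False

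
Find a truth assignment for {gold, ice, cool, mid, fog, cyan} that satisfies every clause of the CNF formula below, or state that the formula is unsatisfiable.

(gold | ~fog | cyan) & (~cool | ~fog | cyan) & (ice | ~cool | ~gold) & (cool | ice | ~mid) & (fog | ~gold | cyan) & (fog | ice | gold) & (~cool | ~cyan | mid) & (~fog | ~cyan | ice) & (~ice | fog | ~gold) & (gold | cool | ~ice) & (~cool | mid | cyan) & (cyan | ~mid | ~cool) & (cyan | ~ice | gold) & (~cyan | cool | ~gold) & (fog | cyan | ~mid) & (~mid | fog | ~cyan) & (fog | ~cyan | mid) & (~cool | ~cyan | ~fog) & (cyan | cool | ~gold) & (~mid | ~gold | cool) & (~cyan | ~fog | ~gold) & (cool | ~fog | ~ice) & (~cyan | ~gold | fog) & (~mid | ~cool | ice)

Suppose gold = 1.
Suppose ice = 1.
Unit clause (fog) forces fog = 1.
Unit clause (~cyan) forces cyan = 0.
Unit clause (~cool) forces cool = 0.
Now (cool) is unsatisfied and unit — conflict.
That branch fails; take ice = 0 instead.
Unit clause (~cool) forces cool = 0.
Unit clause (~mid) forces mid = 0.
Unit clause (~cyan) forces cyan = 0.
Now (cyan) is unsatisfied and unit — conflict.
Both values of ice lead to a conflict.
That branch fails; take gold = 0 instead.
Suppose fog = 0.
Unit clause (ice) forces ice = 1.
Unit clause (cool) forces cool = 1.
Unit clause (cyan) forces cyan = 1.
Unit clause (mid) forces mid = 1.
Now (~mid) is unsatisfied and unit — conflict.
That branch fails; take fog = 1 instead.
Unit clause (cyan) forces cyan = 1.
Unit clause (ice) forces ice = 1.
Unit clause (cool) forces cool = 1.
Now (~cool) is unsatisfied and unit — conflict.
Both values of fog lead to a conflict.
Both values of gold lead to a conflict.

UNSATISFIABLE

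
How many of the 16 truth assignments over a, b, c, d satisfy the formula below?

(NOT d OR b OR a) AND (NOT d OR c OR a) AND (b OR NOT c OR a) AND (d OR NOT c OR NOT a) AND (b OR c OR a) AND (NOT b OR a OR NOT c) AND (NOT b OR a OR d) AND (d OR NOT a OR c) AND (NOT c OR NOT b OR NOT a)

There are 2^4 = 16 truth assignments over (a, b, c, d).
Check each against the 9 clauses (columns in the order a, b, c, d):
  F F F F  ✗ fails (b OR c OR a)
  F F F T  ✗ fails (NOT d OR b OR a)
  F F T F  ✗ fails (b OR NOT c OR a)
  F F T T  ✗ fails (NOT d OR b OR a)
  F T F F  ✗ fails (NOT b OR a OR d)
  F T F T  ✗ fails (NOT d OR c OR a)
  F T T F  ✗ fails (NOT b OR a OR NOT c)
  F T T T  ✗ fails (NOT b OR a OR NOT c)
  T F F F  ✗ fails (d OR NOT a OR c)
  T F F T  ✓ satisfies all
  T F T F  ✗ fails (d OR NOT c OR NOT a)
  T F T T  ✓ satisfies all
  T T F F  ✗ fails (d OR NOT a OR c)
  T T F T  ✓ satisfies all
  T T T F  ✗ fails (d OR NOT c OR NOT a)
  T T T T  ✗ fails (NOT c OR NOT b OR NOT a)
3 of the 16 rows are models.

3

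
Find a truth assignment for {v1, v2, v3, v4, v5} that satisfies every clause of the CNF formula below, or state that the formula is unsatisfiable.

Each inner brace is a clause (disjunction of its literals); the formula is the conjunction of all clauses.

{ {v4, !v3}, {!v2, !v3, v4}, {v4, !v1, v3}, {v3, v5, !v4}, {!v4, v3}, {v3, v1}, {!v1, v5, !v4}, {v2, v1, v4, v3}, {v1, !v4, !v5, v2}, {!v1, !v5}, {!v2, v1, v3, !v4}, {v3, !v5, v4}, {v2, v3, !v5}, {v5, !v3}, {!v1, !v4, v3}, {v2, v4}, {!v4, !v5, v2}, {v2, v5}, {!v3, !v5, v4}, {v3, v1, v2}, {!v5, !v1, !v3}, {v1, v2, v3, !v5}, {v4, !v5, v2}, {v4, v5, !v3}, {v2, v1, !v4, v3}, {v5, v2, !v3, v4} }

Suppose v4 = true.
(v3) alone gives v3 = true.
(v5) alone gives v5 = true.
(!v1) alone gives v1 = false.
(v2) alone gives v2 = true.
Every clause now holds.

v1: false, v2: true, v3: true, v4: true, v5: true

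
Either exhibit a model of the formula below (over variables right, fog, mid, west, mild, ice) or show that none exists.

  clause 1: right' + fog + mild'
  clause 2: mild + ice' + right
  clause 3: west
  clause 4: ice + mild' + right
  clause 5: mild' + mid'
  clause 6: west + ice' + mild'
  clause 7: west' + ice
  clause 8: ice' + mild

(west) alone gives west = 1.
(ice) alone gives ice = 1.
(mild) alone gives mild = 1.
(mid') alone gives mid = 0.
Case right = 1:
(fog) alone gives fog = 1.
This assignment satisfies each clause.

right=1,  fog=1,  mid=0,  west=1,  mild=1,  ice=1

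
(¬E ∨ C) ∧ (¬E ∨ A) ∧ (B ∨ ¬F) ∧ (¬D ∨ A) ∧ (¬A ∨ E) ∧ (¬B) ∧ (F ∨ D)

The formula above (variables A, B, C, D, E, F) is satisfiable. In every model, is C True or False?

Suppose C = False.
The clause (¬E) is unit, so E = False.
The clause (¬A) is unit, so A = False.
The clause (¬D) is unit, so D = False.
The clause (¬B) is unit, so B = False.
The clause (¬F) is unit, so F = False.
But (F) is also a unit clause — contradiction.
So every satisfying assignment has C = True.

True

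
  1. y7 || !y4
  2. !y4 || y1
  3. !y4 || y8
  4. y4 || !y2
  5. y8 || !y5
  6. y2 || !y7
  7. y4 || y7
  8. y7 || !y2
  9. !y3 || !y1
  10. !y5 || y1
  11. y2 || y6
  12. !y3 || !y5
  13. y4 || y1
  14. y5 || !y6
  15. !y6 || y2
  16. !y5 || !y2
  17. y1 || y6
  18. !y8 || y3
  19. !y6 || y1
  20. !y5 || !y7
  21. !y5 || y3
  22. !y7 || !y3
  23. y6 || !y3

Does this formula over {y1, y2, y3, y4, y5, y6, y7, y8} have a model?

Try y7 = true.
The clause (y2) is unit, so y2 = true.
The clause (y4) is unit, so y4 = true.
The clause (y1) is unit, so y1 = true.
The clause (y8) is unit, so y8 = true.
The clause (!y3) is unit, so y3 = false.
That conflicts with the unit clause (y3).
That branch fails; take y7 = false instead.
The clause (!y4) is unit, so y4 = false.
That conflicts with the unit clause (y4).
Either choice for y7 ends in contradiction.
No assignment satisfies every clause.

Unsatisfiable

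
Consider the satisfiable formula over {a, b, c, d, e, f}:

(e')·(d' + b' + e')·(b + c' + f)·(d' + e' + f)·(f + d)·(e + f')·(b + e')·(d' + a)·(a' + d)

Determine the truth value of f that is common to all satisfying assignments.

False

Suppose f = 1.
(e') alone gives e = 0.
Now (e) is unsatisfied and unit — conflict.
So every satisfying assignment has f = False.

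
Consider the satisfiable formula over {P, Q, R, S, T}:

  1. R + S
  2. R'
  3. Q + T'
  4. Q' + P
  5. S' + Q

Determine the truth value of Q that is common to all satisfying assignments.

True

Suppose Q = 0.
The clause (R') is unit, so R = 0.
The clause (S) is unit, so S = 1.
But (S') is also a unit clause — contradiction.
So every satisfying assignment has Q = True.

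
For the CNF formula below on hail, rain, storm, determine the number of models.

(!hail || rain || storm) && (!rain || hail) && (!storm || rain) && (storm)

There are 2^3 = 8 truth assignments over (hail, rain, storm).
Check each against the 4 clauses (columns in the order hail, rain, storm):
  F F F  ✗ fails (storm)
  F F T  ✗ fails (!storm || rain)
  F T F  ✗ fails (!rain || hail)
  F T T  ✗ fails (!rain || hail)
  T F F  ✗ fails (!hail || rain || storm)
  T F T  ✗ fails (!storm || rain)
  T T F  ✗ fails (storm)
  T T T  ✓ satisfies all
1 of the 8 rows is a model.

1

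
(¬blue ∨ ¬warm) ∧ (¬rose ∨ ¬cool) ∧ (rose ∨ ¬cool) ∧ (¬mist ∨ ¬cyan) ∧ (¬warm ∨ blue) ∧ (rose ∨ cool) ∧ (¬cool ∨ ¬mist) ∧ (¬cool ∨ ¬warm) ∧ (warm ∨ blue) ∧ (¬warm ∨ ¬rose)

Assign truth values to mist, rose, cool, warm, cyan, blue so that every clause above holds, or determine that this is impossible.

Try blue = True.
(¬warm) alone gives warm = False.
Try rose = True.
(¬cool) alone gives cool = False.
Try mist = False.
No clause remains; cyan is free.

mist=False,  rose=True,  cool=False,  warm=False,  cyan=True,  blue=True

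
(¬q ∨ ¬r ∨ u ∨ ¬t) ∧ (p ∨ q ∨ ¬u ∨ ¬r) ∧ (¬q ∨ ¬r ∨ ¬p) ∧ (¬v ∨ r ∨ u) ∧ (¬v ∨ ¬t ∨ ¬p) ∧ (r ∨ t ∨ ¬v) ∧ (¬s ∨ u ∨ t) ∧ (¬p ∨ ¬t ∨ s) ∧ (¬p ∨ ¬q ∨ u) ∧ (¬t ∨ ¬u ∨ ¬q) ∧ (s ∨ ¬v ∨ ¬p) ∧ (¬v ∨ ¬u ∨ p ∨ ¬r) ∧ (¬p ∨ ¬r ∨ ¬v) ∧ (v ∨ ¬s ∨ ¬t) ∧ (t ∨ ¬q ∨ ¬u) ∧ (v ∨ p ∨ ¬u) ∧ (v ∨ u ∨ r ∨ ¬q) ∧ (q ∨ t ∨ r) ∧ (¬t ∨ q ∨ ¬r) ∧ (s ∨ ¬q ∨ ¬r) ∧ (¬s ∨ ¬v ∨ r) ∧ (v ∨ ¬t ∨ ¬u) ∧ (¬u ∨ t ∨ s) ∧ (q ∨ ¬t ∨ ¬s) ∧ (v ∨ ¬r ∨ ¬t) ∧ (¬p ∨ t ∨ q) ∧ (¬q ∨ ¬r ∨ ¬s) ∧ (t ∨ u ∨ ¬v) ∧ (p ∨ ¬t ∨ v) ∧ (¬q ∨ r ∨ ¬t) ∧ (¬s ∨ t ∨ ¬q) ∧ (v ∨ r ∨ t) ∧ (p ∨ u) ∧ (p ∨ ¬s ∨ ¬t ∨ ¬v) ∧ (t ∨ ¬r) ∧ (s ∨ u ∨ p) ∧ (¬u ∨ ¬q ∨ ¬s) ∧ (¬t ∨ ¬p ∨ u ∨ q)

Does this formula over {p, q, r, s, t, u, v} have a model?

Yes, satisfiable

Suppose p = False.
(u) alone gives u = True.
(v) alone gives v = True.
(¬r) alone gives r = False.
(t) alone gives t = True.
(¬q) alone gives q = False.
(¬s) alone gives s = False.
This assignment satisfies each clause.
A satisfying assignment: p=False, q=False, r=False, s=False, t=True, u=True, v=True.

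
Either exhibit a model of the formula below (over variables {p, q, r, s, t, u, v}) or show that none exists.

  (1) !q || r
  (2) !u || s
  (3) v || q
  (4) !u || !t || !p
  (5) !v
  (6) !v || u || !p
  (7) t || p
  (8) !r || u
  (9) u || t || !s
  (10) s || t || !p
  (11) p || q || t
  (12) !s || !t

Unit clause (!v) forces v = false.
Unit clause (q) forces q = true.
Unit clause (r) forces r = true.
Unit clause (u) forces u = true.
Unit clause (s) forces s = true.
Unit clause (!t) forces t = false.
Unit clause (p) forces p = true.
This assignment satisfies each clause.

p=true,  q=true,  r=true,  s=true,  t=false,  u=true,  v=false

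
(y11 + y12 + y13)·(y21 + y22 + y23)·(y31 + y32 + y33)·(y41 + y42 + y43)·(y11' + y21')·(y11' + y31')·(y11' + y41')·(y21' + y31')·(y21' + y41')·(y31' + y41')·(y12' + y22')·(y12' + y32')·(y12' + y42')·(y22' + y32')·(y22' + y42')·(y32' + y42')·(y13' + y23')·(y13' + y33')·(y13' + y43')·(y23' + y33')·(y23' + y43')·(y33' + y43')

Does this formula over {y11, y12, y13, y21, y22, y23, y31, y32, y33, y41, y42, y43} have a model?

No, unsatisfiable

Branch on y11: set y11 = 0.
Branch on y12: set y12 = 1.
(y22') alone gives y22 = 0.
(y32') alone gives y32 = 0.
(y42') alone gives y42 = 0.
Branch on y21: set y21 = 1.
(y31') alone gives y31 = 0.
(y33) alone gives y33 = 1.
(y41') alone gives y41 = 0.
(y43) alone gives y43 = 1.
Now (y43') is unsatisfied and unit — conflict.
So y21 must be the other value — set y21 = 0.
(y23) alone gives y23 = 1.
(y13') alone gives y13 = 0.
(y33') alone gives y33 = 0.
(y31) alone gives y31 = 1.
(y41') alone gives y41 = 0.
(y43) alone gives y43 = 1.
Now (y43') is unsatisfied and unit — conflict.
Neither y21 = 1 nor y21 = 0 works.
So y12 must be the other value — set y12 = 0.
(y13) alone gives y13 = 1.
(y23') alone gives y23 = 0.
(y33') alone gives y33 = 0.
(y43') alone gives y43 = 0.
Branch on y21: set y21 = 1.
(y31') alone gives y31 = 0.
(y32) alone gives y32 = 1.
(y41') alone gives y41 = 0.
(y42) alone gives y42 = 1.
Now (y42') is unsatisfied and unit — conflict.
So y21 must be the other value — set y21 = 0.
(y22) alone gives y22 = 1.
(y32') alone gives y32 = 0.
(y31) alone gives y31 = 1.
(y41') alone gives y41 = 0.
(y42) alone gives y42 = 1.
Now (y42') is unsatisfied and unit — conflict.
Neither y21 = 1 nor y21 = 0 works.
Neither y12 = 1 nor y12 = 0 works.
So y11 must be the other value — set y11 = 1.
(y21') alone gives y21 = 0.
(y31') alone gives y31 = 0.
(y41') alone gives y41 = 0.
Branch on y22: set y22 = 1.
(y12') alone gives y12 = 0.
(y32') alone gives y32 = 0.
(y33) alone gives y33 = 1.
(y42') alone gives y42 = 0.
(y43) alone gives y43 = 1.
Now (y43') is unsatisfied and unit — conflict.
So y22 must be the other value — set y22 = 0.
(y23) alone gives y23 = 1.
(y13') alone gives y13 = 0.
(y33') alone gives y33 = 0.
(y32) alone gives y32 = 1.
(y12') alone gives y12 = 0.
(y42') alone gives y42 = 0.
(y43) alone gives y43 = 1.
Now (y43') is unsatisfied and unit — conflict.
Neither y22 = 1 nor y22 = 0 works.
Neither y11 = 1 nor y11 = 0 works.
No assignment satisfies every clause.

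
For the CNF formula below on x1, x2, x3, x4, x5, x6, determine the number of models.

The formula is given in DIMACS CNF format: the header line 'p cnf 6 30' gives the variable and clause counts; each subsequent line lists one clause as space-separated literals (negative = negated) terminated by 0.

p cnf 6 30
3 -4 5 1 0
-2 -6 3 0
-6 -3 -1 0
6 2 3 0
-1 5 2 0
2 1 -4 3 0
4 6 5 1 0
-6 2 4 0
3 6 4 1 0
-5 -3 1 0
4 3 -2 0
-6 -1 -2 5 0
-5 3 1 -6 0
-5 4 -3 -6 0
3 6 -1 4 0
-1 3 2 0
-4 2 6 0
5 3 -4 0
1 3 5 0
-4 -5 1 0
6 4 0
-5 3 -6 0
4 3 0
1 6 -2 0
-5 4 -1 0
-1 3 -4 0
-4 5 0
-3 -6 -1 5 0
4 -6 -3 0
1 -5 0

1

There are 2^6 = 64 truth assignments over (x1, x2, x3, x4, x5, x6).
Split on x2. With x2 = True, the clauses containing x2 are satisfied and ¬x2 drops from the rest; 1 of the 2^5 = 32 assignments to the other variables satisfy what remains.
With x2 = False, by the same count on the reduced clause set, 0 assignments work.
(One model: x1=T, x2=T, x3=T, x4=T, x5=T, x6=F.)
Total: 1 + 0 = 1.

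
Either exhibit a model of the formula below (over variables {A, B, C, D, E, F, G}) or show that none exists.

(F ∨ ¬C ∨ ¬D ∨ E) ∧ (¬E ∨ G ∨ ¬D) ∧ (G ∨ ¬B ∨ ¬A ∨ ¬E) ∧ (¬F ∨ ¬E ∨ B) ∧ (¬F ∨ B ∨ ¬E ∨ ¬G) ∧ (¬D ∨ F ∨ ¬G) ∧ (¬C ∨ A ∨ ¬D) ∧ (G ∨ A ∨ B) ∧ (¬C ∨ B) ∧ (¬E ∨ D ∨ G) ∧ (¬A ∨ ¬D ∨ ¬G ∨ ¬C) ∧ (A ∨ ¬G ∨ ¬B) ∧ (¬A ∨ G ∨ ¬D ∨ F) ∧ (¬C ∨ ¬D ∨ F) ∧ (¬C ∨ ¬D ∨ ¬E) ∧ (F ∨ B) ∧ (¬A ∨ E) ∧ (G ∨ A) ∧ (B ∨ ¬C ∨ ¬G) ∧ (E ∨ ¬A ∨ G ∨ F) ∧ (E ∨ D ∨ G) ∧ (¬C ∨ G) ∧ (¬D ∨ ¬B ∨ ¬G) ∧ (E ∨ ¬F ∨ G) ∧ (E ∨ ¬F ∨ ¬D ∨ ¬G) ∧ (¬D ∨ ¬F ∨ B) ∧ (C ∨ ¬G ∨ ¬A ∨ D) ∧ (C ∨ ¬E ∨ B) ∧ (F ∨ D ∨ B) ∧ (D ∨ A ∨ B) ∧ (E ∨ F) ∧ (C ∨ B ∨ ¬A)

Suppose C = True.
From the singleton clause (B), B = True.
From the singleton clause (G), G = True.
From the singleton clause (A), A = True.
From the singleton clause (¬D), D = False.
From the singleton clause (E), E = True.
No clause remains; F is free.

A: True; B: True; C: True; D: False; E: True; F: False; G: True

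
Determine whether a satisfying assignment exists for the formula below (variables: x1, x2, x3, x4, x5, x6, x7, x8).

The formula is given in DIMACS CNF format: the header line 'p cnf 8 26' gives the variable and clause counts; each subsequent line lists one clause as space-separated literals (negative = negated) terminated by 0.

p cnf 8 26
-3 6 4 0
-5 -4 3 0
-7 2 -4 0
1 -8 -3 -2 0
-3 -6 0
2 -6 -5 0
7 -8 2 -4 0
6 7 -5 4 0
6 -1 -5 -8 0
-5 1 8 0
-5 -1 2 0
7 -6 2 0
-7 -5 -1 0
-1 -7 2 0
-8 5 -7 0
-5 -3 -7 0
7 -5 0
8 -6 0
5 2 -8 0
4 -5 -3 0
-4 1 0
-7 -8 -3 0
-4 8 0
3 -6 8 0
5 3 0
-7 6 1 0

Case x3 = True:
From the singleton clause (¬x6), x6 = False.
From the singleton clause (x4), x4 = True.
From the singleton clause (x1), x1 = True.
From the singleton clause (x8), x8 = True.
From the singleton clause (¬x5), x5 = False.
From the singleton clause (¬x7), x7 = False.
From the singleton clause (x2), x2 = True.
Every clause now holds.
A satisfying assignment: x1=True; x2=True; x3=True; x4=True; x5=False; x6=False; x7=False; x8=True.

Yes, satisfiable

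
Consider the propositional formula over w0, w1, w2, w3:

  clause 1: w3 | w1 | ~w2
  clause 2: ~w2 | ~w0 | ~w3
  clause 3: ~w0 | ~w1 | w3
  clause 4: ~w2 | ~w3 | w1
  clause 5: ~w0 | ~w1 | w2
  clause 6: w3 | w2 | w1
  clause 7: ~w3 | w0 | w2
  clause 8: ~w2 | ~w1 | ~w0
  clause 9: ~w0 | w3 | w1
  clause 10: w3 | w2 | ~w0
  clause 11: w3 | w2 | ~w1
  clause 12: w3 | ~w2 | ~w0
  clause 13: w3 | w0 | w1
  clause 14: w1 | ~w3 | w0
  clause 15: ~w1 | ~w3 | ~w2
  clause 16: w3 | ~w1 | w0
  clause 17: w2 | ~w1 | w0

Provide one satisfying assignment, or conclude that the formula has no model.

w0: 1, w1: 0, w2: 0, w3: 1

Branch on w3: set w3 = 1.
Branch on w2: set w2 = 0.
The clause (w0) is unit, so w0 = 1.
The clause (~w1) is unit, so w1 = 0.
This assignment satisfies each clause.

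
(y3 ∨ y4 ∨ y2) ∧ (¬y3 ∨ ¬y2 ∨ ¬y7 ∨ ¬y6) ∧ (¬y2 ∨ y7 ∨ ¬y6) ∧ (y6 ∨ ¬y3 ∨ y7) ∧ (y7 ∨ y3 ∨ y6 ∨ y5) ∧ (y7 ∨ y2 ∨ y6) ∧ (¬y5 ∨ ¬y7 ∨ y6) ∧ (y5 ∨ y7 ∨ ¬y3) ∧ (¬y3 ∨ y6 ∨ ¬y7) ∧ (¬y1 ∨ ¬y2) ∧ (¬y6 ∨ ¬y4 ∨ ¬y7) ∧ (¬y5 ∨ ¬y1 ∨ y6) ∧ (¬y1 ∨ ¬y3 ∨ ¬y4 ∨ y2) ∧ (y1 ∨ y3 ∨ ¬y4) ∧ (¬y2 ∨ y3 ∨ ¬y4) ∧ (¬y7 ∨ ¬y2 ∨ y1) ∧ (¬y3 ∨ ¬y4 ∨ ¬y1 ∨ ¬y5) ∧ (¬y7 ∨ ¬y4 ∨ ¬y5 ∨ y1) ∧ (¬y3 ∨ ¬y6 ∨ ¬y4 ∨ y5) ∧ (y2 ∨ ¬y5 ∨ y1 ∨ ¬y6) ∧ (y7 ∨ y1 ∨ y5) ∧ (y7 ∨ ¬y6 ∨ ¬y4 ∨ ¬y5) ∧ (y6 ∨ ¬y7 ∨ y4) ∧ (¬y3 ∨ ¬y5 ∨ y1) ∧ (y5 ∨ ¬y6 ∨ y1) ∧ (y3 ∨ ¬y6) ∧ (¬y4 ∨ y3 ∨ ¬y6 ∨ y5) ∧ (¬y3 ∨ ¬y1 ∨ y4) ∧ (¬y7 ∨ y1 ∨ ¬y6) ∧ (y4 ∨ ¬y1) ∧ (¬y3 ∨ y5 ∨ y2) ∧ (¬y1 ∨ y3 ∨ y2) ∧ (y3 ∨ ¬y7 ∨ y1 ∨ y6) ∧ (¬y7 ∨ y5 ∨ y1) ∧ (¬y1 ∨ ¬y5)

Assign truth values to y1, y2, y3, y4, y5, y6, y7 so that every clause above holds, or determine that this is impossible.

y1=False, y2=True, y3=False, y4=False, y5=True, y6=False, y7=False

Try y1 = False.
Try y3 = False.
Unit clause (¬y4) forces y4 = False.
Unit clause (y2) forces y2 = True.
Unit clause (¬y7) forces y7 = False.
Unit clause (¬y6) forces y6 = False.
Unit clause (y5) forces y5 = True.
Every clause now holds.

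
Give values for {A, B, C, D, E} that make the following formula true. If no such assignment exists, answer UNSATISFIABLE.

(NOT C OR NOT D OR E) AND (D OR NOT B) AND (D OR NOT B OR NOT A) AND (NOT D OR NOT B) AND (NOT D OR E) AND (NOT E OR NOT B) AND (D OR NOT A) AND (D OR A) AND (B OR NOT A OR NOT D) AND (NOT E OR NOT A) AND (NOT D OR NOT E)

UNSATISFIABLE

Branch on D: set D = true.
Unit clause (NOT B) forces B = false.
Unit clause (E) forces E = true.
Now (NOT E) is unsatisfied and unit — conflict.
So D must be the other value — set D = false.
Unit clause (NOT B) forces B = false.
Unit clause (NOT A) forces A = false.
Now (A) is unsatisfied and unit — conflict.
Neither D = true nor D = false works.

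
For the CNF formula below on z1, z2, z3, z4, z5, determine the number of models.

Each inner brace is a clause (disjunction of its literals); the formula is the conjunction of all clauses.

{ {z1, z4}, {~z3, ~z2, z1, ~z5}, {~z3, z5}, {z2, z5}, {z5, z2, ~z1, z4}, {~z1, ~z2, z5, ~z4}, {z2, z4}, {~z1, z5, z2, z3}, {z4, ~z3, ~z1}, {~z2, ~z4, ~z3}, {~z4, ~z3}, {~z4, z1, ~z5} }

5

There are 2^5 = 32 truth assignments over (z1, z2, z3, z4, z5).
Split on z3. With z3 = 1, the clauses containing z3 are satisfied and ~z3 drops from the rest; 0 of the 2^4 = 16 assignments to the other variables satisfy what remains.
With z3 = 0, by the same count on the reduced clause set, 5 assignments work.
Total: 0 + 5 = 5.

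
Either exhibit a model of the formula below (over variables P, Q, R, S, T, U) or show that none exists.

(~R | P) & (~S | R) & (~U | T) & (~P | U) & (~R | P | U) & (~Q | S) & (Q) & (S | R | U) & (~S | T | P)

P ↦ 1, Q ↦ 1, R ↦ 1, S ↦ 1, T ↦ 1, U ↦ 1

Unit clause (Q) forces Q = 1.
Unit clause (S) forces S = 1.
Unit clause (R) forces R = 1.
Unit clause (P) forces P = 1.
Unit clause (U) forces U = 1.
Unit clause (T) forces T = 1.
All clauses are satisfied.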